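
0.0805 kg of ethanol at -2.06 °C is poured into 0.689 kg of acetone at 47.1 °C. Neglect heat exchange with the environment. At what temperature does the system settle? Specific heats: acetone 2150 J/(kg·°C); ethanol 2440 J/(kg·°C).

Set heat shed by the hot body equal to heat absorbed by the cold body:
0.689·2150·(47.1 − T) = 0.0805·2440·(T − (-2.06))
1481.3(47.1 − T) = 196.42(T − (-2.06))
1677.8 T = 69367  ⇒  T ≈ 41.34 °C

T_f ≈ 41.3 °C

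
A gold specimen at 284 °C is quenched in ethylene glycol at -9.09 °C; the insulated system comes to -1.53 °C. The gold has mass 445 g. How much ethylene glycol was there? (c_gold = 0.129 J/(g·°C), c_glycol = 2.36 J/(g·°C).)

|Q_gold| = |Q_glycol|:
445×0.129×(284 − -1.53) = m×2.36×(-1.53 − (-9.09))
17.84 m = 16391  ⇒  m ≈ 918.7 g

m ≈ 919 g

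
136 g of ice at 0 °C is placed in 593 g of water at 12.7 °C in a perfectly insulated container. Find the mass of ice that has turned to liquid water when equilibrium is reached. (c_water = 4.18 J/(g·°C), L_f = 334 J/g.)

m_melted ≈ 94.3 g

Cooling the water to 0 °C releases 593×4.18×12.7 = 31480 J.
Melting all 136 g of ice would need 136×334 = 45424 J.
31480 J < 45424 J, so only part of the ice melts and the system sits at 0 °C.
m_melt = 31480 / L_f = 94.25 g.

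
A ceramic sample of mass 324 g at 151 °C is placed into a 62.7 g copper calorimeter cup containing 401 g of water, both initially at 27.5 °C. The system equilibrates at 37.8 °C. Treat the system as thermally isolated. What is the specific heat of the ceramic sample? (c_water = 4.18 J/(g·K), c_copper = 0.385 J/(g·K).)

c ≈ 0.478 J/(g·K)

Energy conservation, ΣQ = 0:
324·c·(37.8 − 151) + 401·4.18·(37.8 − 27.5) + 62.7·0.385·(37.8 − 27.5) = 0
-36677 c = -17513
c = -17513/-36677 ≈ 0.4775 J/(g·K)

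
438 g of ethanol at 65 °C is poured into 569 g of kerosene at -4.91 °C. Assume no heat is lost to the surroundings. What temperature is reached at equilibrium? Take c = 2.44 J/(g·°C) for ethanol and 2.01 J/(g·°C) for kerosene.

T_f ≈ 28.9 °C

Heat gained plus heat lost sum to zero:
438·2.44·(T − 65) + 569·2.01·(T − (-4.91)) = 0
1068.7(T − 65) + 1143.7(T − (-4.91)) = 0
(1068.7 + 1143.7) T = 1068.7·65 + 1143.7·(-4.91)
T = 63851 / 2212.4 = 28.9 °C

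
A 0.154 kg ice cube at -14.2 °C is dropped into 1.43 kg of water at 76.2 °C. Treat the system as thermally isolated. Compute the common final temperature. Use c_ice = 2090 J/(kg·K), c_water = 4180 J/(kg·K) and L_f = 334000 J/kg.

T_f ≈ 60.3 °C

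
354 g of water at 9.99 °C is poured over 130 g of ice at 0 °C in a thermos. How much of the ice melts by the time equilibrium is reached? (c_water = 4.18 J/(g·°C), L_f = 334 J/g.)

m_melted ≈ 44.3 g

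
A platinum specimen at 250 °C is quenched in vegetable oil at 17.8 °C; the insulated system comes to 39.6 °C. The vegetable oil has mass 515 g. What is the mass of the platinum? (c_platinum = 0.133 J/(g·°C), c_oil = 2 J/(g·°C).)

Heat lost by the platinum = heat gained by the oil:
m×0.133×(250 − 39.6) = 515×2×(39.6 − 17.8)
27.98 m = 22454  ⇒  m ≈ 802.4 g

m ≈ 802 g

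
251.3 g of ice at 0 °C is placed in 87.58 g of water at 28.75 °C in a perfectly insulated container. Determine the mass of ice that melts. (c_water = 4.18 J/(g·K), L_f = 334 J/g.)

m_melted ≈ 31.5 g

Cooling the water to 0 °C releases 87.58·4.18·28.75 = 10525 J.
Fully melting the ice requires m_ice L_f = 251.3·334 = 83934 J.
That's not enough to melt it all — equilibrium is at 0 °C with ice remaining.
Mass melted = 10525/334 ≈ 31.51 g.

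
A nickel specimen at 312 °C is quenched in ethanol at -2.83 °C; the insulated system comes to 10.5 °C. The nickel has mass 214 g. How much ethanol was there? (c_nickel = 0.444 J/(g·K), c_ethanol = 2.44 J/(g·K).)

m ≈ 881 g

|Q_nickel| = |Q_ethanol|:
214·0.444·(312 − 10.5) = m·2.44·(10.5 − (-2.83))
32.53 m = 28647  ⇒  m ≈ 880.8 g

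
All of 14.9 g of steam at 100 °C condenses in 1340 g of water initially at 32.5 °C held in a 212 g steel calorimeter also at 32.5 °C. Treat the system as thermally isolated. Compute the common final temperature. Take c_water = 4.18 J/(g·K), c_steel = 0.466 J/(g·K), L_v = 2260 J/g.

T_f ≈ 39.1 °C

Energy balance with sensible and latent terms:
latent heat released on condensation: 14.9×2260 = 33674
  condensate cools 100→T: 14.9×4.18×(T − 100) = 62.28(T − 100)
  water warms: 1340×4.18×(T − 32.5) = 5601.2(T − 32.5)
  cup: 98.79(T − 32.5)
5762.3 T = 33674 + 6228.2 + 185250 = 225152
T ≈ 39.07 °C (< 100 °C, so full condensation is consistent).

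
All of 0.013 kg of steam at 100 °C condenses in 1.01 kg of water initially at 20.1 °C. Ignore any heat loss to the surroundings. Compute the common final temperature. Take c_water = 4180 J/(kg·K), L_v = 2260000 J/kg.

Sum of m c ΔT and latent-heat terms is zero:
latent heat released on condensation: 0.013×2260000 = 29380
  condensate cools 100→T: 0.013×4180×(T − 100) = 54.34(T − 100)
  water warms: 1.01×4180×(T − 20.1) = 4221.8(T − 20.1)
4276.1 T = 29380 + 5434 + 84858 = 119672
T ≈ 27.99 °C, under the boiling point, so the assumption holds.

T_f ≈ 28.0 °C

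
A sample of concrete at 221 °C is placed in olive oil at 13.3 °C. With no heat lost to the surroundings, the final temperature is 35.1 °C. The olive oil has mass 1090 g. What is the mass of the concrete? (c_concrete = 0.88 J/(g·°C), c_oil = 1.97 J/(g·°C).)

Taking heat into each body as positive, Σ m c ΔT = 0:
m·0.88·(35.1 − 221) + 1090·1.97·(35.1 − 13.3) = 0
-163.59 m = -46811
m = -46811/-163.59 ≈ 286.1 g

m ≈ 286 g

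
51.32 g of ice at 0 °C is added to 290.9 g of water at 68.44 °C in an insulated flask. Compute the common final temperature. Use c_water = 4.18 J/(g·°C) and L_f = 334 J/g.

T_f ≈ 46.2 °C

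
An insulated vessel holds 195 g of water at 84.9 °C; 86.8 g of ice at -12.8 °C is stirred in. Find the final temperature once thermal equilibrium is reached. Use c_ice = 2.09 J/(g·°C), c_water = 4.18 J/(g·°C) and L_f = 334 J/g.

Taking heat into each body as positive, Σ m c ΔT = 0:
ice -12.8→0 °C: 86.8·2.09·12.8 = 2322.1; fusion: m_ice L_f = 86.8·334 = 28991; warm the meltwater: 362.82 T; water cools: 195·4.18·(T − 84.9) = 815.1(T − 84.9)
1177.9 T = 69202 − 31313 = 37889
T ≈ 32.17 °C — above 0 °C, consistent with complete melting.

T_f ≈ 32.2 °C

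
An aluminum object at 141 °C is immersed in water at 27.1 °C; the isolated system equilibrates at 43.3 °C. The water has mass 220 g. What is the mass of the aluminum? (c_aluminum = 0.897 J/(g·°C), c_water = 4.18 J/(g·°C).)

m ≈ 170 g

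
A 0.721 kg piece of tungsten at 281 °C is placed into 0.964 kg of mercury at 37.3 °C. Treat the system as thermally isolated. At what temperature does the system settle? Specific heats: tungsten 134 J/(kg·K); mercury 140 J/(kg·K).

Set heat shed by the hot body equal to heat absorbed by the cold body:
0.721·134·(281 − T) = 0.964·140·(T − 37.3)
96.61(281 − T) = 134.96(T − 37.3)
231.57 T = 32183  ⇒  T ≈ 138.97 °C

T_f ≈ 139.0 °C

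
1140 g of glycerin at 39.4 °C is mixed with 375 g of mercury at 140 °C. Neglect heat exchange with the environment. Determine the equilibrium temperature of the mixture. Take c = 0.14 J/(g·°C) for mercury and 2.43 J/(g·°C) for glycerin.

T_f = Σ m_i c_i T_i / Σ m_i c_i:
T_f = (52.5*140 + 2770.2*39.4) / (52.5 + 2770.2)
    = 116496 / 2822.7 ≈ 41.27 °C

T_f ≈ 41.3 °C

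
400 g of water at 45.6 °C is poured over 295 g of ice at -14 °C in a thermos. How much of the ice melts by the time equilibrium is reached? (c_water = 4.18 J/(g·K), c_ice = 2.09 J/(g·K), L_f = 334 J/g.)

Cooling the water to 0 °C releases 400×4.18×45.6 = 76243 J.
Of that, 295×2.09×14 = 8631.7 J goes to bring the ice to 0 °C, leaving 67612 J.
Melting all 295 g of ice would need 295×334 = 98530 J.
That's not enough to melt it all — equilibrium is at 0 °C with ice remaining.
Mass melted = 67612/334 ≈ 202.4 g.

m_melted ≈ 202 g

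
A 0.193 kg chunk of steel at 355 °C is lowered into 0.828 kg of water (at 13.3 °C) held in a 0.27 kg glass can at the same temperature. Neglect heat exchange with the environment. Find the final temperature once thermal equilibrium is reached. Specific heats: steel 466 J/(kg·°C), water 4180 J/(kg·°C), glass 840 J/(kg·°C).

T_f is the heat-capacity-weighted average of the initial temperatures:
T_f = (89.94×355 + 3461×13.3 + 226.8×13.3) / (89.94 + 3461 + 226.8)
    = 80976 / 3777.8 ≈ 21.43 °C

T_f ≈ 21.4 °C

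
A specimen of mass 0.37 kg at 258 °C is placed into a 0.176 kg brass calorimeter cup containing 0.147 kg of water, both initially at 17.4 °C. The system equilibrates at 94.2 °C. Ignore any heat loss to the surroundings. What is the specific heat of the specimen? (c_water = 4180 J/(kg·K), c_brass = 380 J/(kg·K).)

c ≈ 863 J/(kg·K)

Net heat exchanged in the isolated system is zero:
0.37·c·(94.2 − 258) + 0.147·4180·(94.2 − 17.4) + 0.176·380·(94.2 − 17.4) = 0
-60.61 c = -52327
c = -52327/-60.61 ≈ 863.4 J/(kg·K)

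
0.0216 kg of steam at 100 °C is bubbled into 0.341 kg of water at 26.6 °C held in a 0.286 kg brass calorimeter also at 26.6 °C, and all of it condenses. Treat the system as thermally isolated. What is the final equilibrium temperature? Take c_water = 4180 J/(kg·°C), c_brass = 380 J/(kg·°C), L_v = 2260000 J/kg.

T_f ≈ 60.7 °C

Energy balance with sensible and latent terms:
steam→water at 100 °C releases m L_v = 0.0216×2260000 = 48816
  condensed water 100 °C→T: 90.29(T − 100)
  original water: 1425.4(T − 26.6)
  brass cup: 0.286×380×(T − 26.6) = 108.68(T − 26.6)
1624.3 T = 48816 + 9028.8 + 40806 = 98651
T ≈ 60.73 °C — below 100 °C, confirming all the steam condensed.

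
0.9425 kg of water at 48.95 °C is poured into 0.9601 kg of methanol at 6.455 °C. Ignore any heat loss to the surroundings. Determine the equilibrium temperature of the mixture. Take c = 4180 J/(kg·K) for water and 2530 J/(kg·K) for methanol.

Heat gained plus heat lost sum to zero:
0.9425×4180×(T − 48.95) + 0.9601×2530×(T − 6.455) = 0
3939.7(T − 48.95) + 2429.1(T − 6.455) = 0
6368.7 T = 208525
T = 208525 / 6368.7 = 32.7 °C

T_f ≈ 32.7 °C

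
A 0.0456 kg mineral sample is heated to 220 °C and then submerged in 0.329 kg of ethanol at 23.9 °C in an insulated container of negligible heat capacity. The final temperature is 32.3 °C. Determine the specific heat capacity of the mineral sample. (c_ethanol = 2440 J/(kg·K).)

c ≈ 788 J/(kg·K)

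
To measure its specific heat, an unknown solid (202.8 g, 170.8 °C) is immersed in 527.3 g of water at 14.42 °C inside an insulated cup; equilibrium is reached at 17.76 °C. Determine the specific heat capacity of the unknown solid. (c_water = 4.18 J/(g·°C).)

Heat lost by the unknown solid = heat gained by the water:
202.8×c×(170.8 − 17.76) = 527.3×4.18×(17.76 − 14.42)
31037 c = 7361.7  ⇒  c ≈ 0.2372 J/(g·°C)

c ≈ 0.237 J/(g·°C)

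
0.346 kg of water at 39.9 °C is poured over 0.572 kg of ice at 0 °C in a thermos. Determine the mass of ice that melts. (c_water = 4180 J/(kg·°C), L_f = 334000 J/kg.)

Cooling the water to 0 °C releases 0.346×4180×39.9 = 57707 J.
To melt every bit of ice: 0.572×334000 = 191048 J.
That's not enough to melt it all — equilibrium is at 0 °C with ice remaining.
m_melt = 57707 / L_f = 0.1728 kg.

m_melted ≈ 0.173 kg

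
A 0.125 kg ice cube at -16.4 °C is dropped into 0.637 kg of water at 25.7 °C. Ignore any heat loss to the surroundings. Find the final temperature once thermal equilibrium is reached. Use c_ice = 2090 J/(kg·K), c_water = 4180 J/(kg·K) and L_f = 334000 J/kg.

Net heat exchanged in the isolated system is zero:
ice -16.4→0 °C: 0.125×2090×16.4 = 4284.5; latent heat to melt: 0.125×334000 = 41750; meltwater 0→T: 0.125×4180×T = 522.5 T; water: 2662.7(T − 25.7)
3185.2 T = 68430 − 46034 = 22396
T ≈ 7.03 °C (positive, so assuming full melt was valid).

T_f ≈ 7.0 °C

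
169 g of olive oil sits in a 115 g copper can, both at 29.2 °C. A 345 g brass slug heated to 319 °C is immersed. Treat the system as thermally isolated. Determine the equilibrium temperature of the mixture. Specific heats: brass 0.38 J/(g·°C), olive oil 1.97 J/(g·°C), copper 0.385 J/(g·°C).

T_f = Σ m_i c_i T_i / Σ m_i c_i:
T_f = (131.1·319 + 332.93·29.2 + 44.27·29.2) / (131.1 + 332.93 + 44.27)
    = 52835 / 508.31 ≈ 103.94 °C

T_f ≈ 103.9 °C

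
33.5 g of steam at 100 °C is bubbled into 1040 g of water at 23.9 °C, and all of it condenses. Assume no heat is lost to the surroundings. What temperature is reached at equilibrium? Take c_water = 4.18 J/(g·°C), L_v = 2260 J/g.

T_f ≈ 43.1 °C

Conservation of energy gives ΣQ = 0:
condense steam: −33.5×2260 = −75710
  condensate cools 100→T: 33.5×4.18×(T − 100) = 140.03(T − 100)
  original water: 4347.2(T − 23.9)
4487.2 T = 75710 + 14003 + 103898 = 193611
T ≈ 43.15 °C — below 100 °C, confirming all the steam condensed.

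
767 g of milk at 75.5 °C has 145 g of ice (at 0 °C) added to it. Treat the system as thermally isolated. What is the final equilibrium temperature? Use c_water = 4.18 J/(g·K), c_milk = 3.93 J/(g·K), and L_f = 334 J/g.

T_f ≈ 49.5 °C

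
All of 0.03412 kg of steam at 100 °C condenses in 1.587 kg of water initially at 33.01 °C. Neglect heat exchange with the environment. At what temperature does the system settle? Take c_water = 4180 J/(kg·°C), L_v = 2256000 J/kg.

T_f ≈ 45.8 °C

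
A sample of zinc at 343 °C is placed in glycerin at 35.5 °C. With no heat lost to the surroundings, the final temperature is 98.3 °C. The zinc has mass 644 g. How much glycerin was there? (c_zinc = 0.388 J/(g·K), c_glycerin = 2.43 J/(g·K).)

m ≈ 401 g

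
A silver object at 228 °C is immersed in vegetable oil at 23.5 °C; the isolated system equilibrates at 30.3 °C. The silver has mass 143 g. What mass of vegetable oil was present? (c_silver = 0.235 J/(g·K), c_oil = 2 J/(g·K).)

m ≈ 489 g

Heat lost by the silver = heat gained by the oil:
143·0.235·(228 − 30.3) = m·2·(30.3 − 23.5)
13.6 m = 6643.7  ⇒  m ≈ 488.5 g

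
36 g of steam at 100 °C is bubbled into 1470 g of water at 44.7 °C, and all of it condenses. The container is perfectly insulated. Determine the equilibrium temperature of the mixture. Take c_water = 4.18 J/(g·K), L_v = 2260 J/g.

T_f ≈ 58.9 °C

Sum of m c ΔT and latent-heat terms is zero:
condense steam: −36·2260 = −81360; condensed water 100 °C→T: 150.48(T − 100); water warms: 1470·4.18·(T − 44.7) = 6144.6(T − 44.7)
6295.1 T = 81360 + 15048 + 274664 = 371072
T ≈ 58.95 °C (< 100 °C, so full condensation is consistent).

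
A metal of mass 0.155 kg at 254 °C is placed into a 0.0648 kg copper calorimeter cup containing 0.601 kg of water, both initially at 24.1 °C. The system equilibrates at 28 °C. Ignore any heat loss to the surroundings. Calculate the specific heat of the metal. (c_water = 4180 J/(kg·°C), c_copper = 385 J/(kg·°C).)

Taking heat into each body as positive, Σ m c ΔT = 0:
0.155×c×(28 − 254) + 0.601×4180×(28 − 24.1) + 0.0648×385×(28 − 24.1) = 0
-35.03 c = -9894.8
c = -9894.8/-35.03 ≈ 282.5 J/(kg·°C)

c ≈ 282 J/(kg·°C)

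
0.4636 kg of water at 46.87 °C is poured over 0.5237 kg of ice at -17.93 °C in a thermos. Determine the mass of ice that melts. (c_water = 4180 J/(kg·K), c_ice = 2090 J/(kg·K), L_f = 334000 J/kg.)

Water can give up m c ΔT = 0.4636·4180·46.87 = 90827 J before reaching 0 °C.
Of that, 0.5237·2090·17.93 = 19625 J goes to bring the ice to 0 °C, leaving 71202 J.
Melting all 0.5237 kg of ice would need 0.5237·334000 = 174916 J.
71202 J < 174916 J, so only part of the ice melts and the system sits at 0 °C.
m_melted·334000 = 71202  ⇒  m_melted ≈ 0.2132 kg.

m_melted ≈ 0.213 kg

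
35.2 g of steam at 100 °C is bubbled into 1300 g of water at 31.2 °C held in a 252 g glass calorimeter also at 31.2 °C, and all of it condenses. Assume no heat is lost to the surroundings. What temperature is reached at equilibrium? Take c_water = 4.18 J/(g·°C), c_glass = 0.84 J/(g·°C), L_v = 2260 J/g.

T_f ≈ 46.7 °C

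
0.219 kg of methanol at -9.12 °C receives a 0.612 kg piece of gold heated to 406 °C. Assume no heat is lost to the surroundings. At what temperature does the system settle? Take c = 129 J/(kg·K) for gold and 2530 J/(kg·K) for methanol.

Setting the total heat transfer to zero:
0.612×129×(T − 406) + 0.219×2530×(T − (-9.12)) = 0
78.95(T − 406) + 554.07(T − (-9.12)) = 0
633.02 T = 27000
T = 27000/633.02 ≈ 42.65 °C

T_f ≈ 42.7 °C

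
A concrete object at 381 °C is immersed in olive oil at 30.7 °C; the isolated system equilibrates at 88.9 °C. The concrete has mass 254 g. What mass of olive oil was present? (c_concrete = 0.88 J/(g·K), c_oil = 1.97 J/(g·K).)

m ≈ 569 g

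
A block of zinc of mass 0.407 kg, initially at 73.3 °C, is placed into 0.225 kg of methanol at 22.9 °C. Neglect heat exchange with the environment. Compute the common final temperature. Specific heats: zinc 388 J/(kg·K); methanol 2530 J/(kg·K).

T_f ≈ 33.8 °C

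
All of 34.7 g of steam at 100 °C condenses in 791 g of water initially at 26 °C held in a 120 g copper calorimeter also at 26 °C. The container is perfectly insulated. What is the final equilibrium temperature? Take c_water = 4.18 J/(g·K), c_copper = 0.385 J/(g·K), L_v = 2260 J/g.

T_f ≈ 51.5 °C

Conservation of energy gives ΣQ = 0:
steam→water at 100 °C releases m L_v = 34.7·2260 = 78422; condensed water 100 °C→T: 145.05(T − 100); water warms: 791·4.18·(T − 26) = 3306.4(T − 26); copper cup: 120·0.385·(T − 26) = 46.2(T − 26)
3497.6 T = 78422 + 14505 + 87167 = 180094
T ≈ 51.49 °C — below 100 °C, confirming all the steam condensed.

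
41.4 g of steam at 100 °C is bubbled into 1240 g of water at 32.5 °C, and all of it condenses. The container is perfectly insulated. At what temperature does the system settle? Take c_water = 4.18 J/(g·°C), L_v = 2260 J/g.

T_f ≈ 52.1 °C

Conservation of energy gives ΣQ = 0:
condense steam: −41.4·2260 = −93564; condensed water 100 °C→T: 173.05(T − 100); water warms: 1240·4.18·(T − 32.5) = 5183.2(T − 32.5)
5356.3 T = 93564 + 17305 + 168454 = 279323
T ≈ 52.15 °C (< 100 °C, so full condensation is consistent).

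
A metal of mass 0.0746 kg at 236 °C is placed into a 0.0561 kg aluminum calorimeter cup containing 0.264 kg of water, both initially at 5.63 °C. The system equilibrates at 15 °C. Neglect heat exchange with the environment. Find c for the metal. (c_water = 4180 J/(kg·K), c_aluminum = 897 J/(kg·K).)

c ≈ 656 J/(kg·K)

Setting the total heat transfer to zero:
0.0746×c×(15 − 236) + 0.264×4180×(15 − 5.63) + 0.0561×897×(15 − 5.63) = 0
-16.49 c = -10811
c = -10811/-16.49 ≈ 655.8 J/(kg·K)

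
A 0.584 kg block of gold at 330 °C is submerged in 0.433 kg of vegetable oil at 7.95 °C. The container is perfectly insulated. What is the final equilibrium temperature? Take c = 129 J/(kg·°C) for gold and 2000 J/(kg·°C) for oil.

Heat lost by the gold equals heat gained by the oil:
0.584·129·(330 − T) = 0.433·2000·(T − 7.95)
75.34(330 − T) = 866(T − 7.95)
941.34 T = 31746  ⇒  T ≈ 33.72 °C

T_f ≈ 33.7 °C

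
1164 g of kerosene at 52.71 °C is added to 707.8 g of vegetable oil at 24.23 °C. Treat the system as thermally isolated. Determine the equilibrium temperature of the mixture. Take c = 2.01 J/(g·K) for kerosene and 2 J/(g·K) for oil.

T_f ≈ 42.0 °C

Energy conservation, ΣQ = 0:
1164×2.01×(T − 52.71) + 707.8×2×(T − 24.23) = 0
2339.6(T − 52.71) + 1415.6(T − 24.23) = 0
3755.2 T = 157622
T ≈ 41.97 °C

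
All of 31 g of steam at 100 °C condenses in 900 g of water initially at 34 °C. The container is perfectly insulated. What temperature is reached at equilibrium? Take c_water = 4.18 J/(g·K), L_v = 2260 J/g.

Sum of m c ΔT and latent-heat terms is zero:
latent heat released on condensation: 31·2260 = 70060; condensed water 100 °C→T: 129.58(T − 100); water warms: 900·4.18·(T − 34) = 3762(T − 34)
3891.6 T = 70060 + 12958 + 127908 = 210926
T ≈ 54.20 °C — below 100 °C, confirming all the steam condensed.

T_f ≈ 54.2 °C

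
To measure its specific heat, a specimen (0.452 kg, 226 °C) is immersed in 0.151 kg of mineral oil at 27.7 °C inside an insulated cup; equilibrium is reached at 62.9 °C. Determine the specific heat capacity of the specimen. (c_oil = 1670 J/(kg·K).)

Energy conservation, ΣQ = 0:
0.452×c×(62.9 − 226) + 0.151×1670×(62.9 − 27.7) = 0
-73.72 c = -8876.4
c = -8876.4/-73.72 ≈ 120.4 J/(kg·K)

c ≈ 120 J/(kg·K)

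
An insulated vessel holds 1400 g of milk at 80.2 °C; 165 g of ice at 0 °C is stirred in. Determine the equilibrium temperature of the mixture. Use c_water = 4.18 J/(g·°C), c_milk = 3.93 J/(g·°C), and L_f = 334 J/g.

Let T be the final temperature. ΣQ_i = 0:
fusion: m_ice L_f = 165×334 = 55110
  warm the meltwater: 689.7 T
  milk: 5502(T − 80.2)
6191.7 T = 441260 − 55110 = 386150
T ≈ 62.37 °C. Since T > 0 °C, the all-ice-melts assumption holds.

T_f ≈ 62.4 °C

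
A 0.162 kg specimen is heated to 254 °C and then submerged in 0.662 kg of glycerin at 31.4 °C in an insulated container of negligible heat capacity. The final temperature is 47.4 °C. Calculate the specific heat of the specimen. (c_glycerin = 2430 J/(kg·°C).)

c ≈ 769 J/(kg·°C)

Setting the total heat transfer to zero:
0.162·c·(47.4 − 254) + 0.662·2430·(47.4 − 31.4) = 0
-33.47 c = -25739
c = -25739/-33.47 ≈ 769 J/(kg·°C)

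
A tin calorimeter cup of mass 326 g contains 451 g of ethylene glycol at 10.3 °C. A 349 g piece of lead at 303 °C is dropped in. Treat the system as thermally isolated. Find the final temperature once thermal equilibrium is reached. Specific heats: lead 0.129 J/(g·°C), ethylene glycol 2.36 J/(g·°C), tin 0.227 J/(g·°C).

Let T be the final temperature. ΣQ_i = 0:
349×0.129×(T − 303) + 451×2.36×(T − 10.3) + 326×0.227×(T − 10.3) = 0
45.02(T − 303) + 1064.4(T − 10.3) + 74(T − 10.3) = 0
1183.4 T = 25366
T = 25366/1183.4 ≈ 21.44 °C

T_f ≈ 21.4 °C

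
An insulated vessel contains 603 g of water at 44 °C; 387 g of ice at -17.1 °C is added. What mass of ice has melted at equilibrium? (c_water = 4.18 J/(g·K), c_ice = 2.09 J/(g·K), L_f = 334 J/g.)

m_melted ≈ 291 g

Cooling the water to 0 °C releases 603×4.18×44 = 110904 J.
Warming the ice to 0 °C takes 387×2.09×17.1 = 13831 J, leaving 97073 J for melting.
To melt every bit of ice: 387×334 = 129258 J.
97073 J < 129258 J, so only part of the ice melts and the system sits at 0 °C.
m_melt = 97073 / L_f = 290.6 g.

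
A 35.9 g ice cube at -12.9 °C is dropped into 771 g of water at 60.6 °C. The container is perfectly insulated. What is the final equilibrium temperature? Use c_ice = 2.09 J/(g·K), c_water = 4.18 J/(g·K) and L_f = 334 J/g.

Conservation of energy gives ΣQ = 0:
ice -12.9→0 °C: 35.9·2.09·12.9 = 967.9; latent heat to melt: 35.9·334 = 11991; meltwater 0→T: 35.9·4.18·T = 150.06 T; water: 3222.8(T − 60.6)
3372.8 T = 195300 − 12958 = 182342
T ≈ 54.06 °C (positive, so assuming full melt was valid).

T_f ≈ 54.1 °C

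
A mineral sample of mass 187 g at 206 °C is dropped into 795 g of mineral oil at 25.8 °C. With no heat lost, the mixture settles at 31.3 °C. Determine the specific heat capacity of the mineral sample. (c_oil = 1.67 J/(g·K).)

c ≈ 0.224 J/(g·K)

Heat lost by the mineral sample = heat gained by the oil:
187×c×(206 − 31.3) = 795×1.67×(31.3 − 25.8)
32669 c = 7302.1  ⇒  c ≈ 0.2235 J/(g·K)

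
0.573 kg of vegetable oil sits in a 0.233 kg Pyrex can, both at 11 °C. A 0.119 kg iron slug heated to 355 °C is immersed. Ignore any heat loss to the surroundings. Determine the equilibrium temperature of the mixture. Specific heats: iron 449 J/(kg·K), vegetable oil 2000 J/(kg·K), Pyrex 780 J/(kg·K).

T_f ≈ 24.3 °C

Energy conservation, ΣQ = 0:
0.119·449·(T − 355) + 0.573·2000·(T − 11) + 0.233·780·(T − 11) = 0
53.43(T − 355) + 1146(T − 11) + 181.74(T − 11) = 0
(53.43 + 1146 + 181.74) T = 53.43·355 + 1146·11 + 181.74·11
T = 33573 / 1381.2 = 24.3 °C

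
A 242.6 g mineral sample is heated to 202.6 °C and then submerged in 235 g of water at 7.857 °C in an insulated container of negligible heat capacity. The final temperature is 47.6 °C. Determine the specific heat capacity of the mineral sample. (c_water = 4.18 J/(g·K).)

c ≈ 1.04 J/(g·K)

m_s c (T_s − T_f) = m_water c_water (T_f − T_0):
242.6·c·(202.6 − 47.6) = 235·4.18·(47.6 − 7.857)
37603 c = 39040  ⇒  c ≈ 1.038 J/(g·K)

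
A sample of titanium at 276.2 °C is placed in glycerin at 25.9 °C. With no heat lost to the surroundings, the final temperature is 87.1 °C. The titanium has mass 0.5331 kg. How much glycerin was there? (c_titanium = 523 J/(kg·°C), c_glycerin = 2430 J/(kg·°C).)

m ≈ 0.355 kg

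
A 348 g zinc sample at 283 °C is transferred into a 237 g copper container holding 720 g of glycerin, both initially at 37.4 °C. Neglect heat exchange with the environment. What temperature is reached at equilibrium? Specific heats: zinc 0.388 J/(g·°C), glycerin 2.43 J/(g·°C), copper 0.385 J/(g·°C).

Setting the total heat transfer to zero:
348·0.388·(T − 283) + 720·2.43·(T − 37.4) + 237·0.385·(T − 37.4) = 0
135.02(T − 283) + 1749.6(T − 37.4) + 91.25(T − 37.4) = 0
(135.02 + 1749.6 + 91.25) T = 135.02·283 + 1749.6·37.4 + 91.25·37.4
T = 107059 / 1975.9 = 54.2 °C

T_f ≈ 54.2 °C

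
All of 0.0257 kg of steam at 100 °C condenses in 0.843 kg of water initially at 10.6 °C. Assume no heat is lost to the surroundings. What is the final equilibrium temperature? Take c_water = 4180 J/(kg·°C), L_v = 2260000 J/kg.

Let T be the final temperature. ΣQ_i = 0:
steam→water at 100 °C releases m L_v = 0.0257·2260000 = 58082; condensed water 100 °C→T: 107.43(T − 100); water warms: 0.843·4180·(T − 10.6) = 3523.7(T − 10.6)
3631.2 T = 58082 + 10743 + 37352 = 106176
T ≈ 29.24 °C, under the boiling point, so the assumption holds.

T_f ≈ 29.2 °C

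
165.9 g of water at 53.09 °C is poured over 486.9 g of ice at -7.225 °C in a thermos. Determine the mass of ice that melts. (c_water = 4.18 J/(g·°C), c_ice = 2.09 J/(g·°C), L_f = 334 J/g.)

m_melted ≈ 88.2 g

Cooling the water to 0 °C releases 165.9·4.18·53.09 = 36816 J.
Of that, 486.9·2.09·7.225 = 7352.3 J goes to bring the ice to 0 °C, leaving 29464 J.
To melt every bit of ice: 486.9·334 = 162625 J.
Since 29464 < 162625 J, not all the ice melts; equilibrium is at 0 °C.
m_melt = 29464 / L_f = 88.21 g.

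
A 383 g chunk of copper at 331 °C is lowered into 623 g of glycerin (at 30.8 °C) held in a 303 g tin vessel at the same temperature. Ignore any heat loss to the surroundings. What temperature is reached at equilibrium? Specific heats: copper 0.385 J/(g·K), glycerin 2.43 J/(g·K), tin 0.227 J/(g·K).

T_f ≈ 56.4 °C

Setting the total heat transfer to zero:
383×0.385×(T − 331) + 623×2.43×(T − 30.8) + 303×0.227×(T − 30.8) = 0
147.46(T − 331) + 1513.9(T − 30.8) + 68.78(T − 30.8) = 0
1730.1 T = 97554
T ≈ 56.39 °C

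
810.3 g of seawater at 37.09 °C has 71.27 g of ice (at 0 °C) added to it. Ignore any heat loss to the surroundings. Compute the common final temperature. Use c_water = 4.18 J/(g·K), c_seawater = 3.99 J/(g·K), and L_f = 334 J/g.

T_f ≈ 27.2 °C

Heat gained plus heat lost sum to zero:
melt ice: 71.27·334 = 23804
  warm the meltwater: 297.91 T
  seawater cools: 810.3·3.99·(T − 37.09) = 3233.1(T − 37.09)
3531 T = 119916 − 23804 = 96111
T ≈ 27.22 °C. Since T > 0 °C, the all-ice-melts assumption holds.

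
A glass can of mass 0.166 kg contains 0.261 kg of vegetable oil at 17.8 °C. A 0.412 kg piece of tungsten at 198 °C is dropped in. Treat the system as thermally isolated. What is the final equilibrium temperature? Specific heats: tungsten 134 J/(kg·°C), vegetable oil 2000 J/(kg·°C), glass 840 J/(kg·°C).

T_f ≈ 31.7 °C

T_f = Σ m_i c_i T_i / Σ m_i c_i:
T_f = (55.21*198 + 522*17.8 + 139.44*17.8) / (55.21 + 522 + 139.44)
    = 22705 / 716.65 ≈ 31.68 °C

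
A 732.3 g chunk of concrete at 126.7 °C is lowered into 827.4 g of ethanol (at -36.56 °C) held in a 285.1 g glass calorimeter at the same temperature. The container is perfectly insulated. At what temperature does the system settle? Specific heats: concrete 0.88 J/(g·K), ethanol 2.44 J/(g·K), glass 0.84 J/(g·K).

T_f ≈ -0.3 °C

Energy conservation, ΣQ = 0:
732.3×0.88×(T − 126.7) + 827.4×2.44×(T − (-36.56)) + 285.1×0.84×(T − (-36.56)) = 0
644.42(T − 126.7) + 2018.9(T − (-36.56)) + 239.48(T − (-36.56)) = 0
(644.42 + 2018.9 + 239.48) T = 644.42×126.7 + 2018.9×(-36.56) + 239.48×(-36.56)
T = -916.39/2902.8 ≈ -0.32 °C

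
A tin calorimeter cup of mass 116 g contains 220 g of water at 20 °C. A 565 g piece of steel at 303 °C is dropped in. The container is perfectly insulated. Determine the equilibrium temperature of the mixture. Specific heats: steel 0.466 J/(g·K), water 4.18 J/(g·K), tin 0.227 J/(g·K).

T_f ≈ 81.6 °C

Heat gained plus heat lost sum to zero:
565*0.466*(T − 303) + 220*4.18*(T − 20) + 116*0.227*(T − 20) = 0
1209.2 T = 98696
T ≈ 81.62 °C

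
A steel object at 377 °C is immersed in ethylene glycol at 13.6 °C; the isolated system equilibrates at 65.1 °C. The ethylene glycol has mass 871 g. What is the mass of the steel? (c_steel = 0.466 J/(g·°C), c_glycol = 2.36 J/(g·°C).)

Taking heat into each body as positive, Σ m c ΔT = 0:
m·0.466·(65.1 − 377) + 871·2.36·(65.1 − 13.6) = 0
-145.35 m = -105861
m = -105861/-145.35 ≈ 728.3 g

m ≈ 728 g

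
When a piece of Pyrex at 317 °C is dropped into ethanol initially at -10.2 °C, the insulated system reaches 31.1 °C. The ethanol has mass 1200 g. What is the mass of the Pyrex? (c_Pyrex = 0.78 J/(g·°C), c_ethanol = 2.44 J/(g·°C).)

m ≈ 542 g

Net heat exchanged in the isolated system is zero:
m·0.78·(31.1 − 317) + 1200·2.44·(31.1 − (-10.2)) = 0
-223 m = -120926
m = -120926/-223 ≈ 542.3 g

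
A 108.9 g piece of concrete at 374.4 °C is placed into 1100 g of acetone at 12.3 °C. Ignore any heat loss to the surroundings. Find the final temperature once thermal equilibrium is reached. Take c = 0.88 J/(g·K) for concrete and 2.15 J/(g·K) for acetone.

T_f ≈ 26.4 °C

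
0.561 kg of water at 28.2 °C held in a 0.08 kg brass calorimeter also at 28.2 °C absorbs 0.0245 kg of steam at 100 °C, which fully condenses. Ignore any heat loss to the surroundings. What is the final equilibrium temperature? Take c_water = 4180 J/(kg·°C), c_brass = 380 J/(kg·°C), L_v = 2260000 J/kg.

T_f ≈ 53.5 °C

Net heat exchanged in the isolated system is zero:
condense steam: −0.0245·2260000 = −55370; condensate cools 100→T: 0.0245·4180·(T − 100) = 102.41(T − 100); original water: 2345(T − 28.2); cup: 30.4(T − 28.2)
2477.8 T = 55370 + 10241 + 66986 = 132597
T ≈ 53.51 °C, under the boiling point, so the assumption holds.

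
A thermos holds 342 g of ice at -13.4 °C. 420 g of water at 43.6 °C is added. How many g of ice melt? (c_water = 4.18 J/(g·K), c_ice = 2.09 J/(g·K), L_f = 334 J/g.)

m_melted ≈ 200 g

Cooling the water to 0 °C releases 420·4.18·43.6 = 76544 J.
Warming the ice to 0 °C takes 342·2.09·13.4 = 9578.1 J, leaving 66966 J for melting.
To melt every bit of ice: 342·334 = 114228 J.
That's not enough to melt it all — equilibrium is at 0 °C with ice remaining.
m_melted·334 = 66966  ⇒  m_melted ≈ 200.5 g.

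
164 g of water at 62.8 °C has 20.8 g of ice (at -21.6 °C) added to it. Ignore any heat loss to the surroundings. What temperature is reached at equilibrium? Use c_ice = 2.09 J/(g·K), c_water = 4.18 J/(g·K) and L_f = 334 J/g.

T_f ≈ 45.5 °C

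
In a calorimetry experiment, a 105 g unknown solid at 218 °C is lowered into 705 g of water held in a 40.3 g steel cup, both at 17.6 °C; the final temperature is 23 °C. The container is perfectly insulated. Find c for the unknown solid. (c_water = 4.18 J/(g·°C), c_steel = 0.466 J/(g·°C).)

Setting the total heat transfer to zero:
105·c·(23 − 218) + 705·4.18·(23 − 17.6) + 40.3·0.466·(23 − 17.6) = 0
-20475 c = -16015
c = -16015/-20475 ≈ 0.7822 J/(g·°C)

c ≈ 0.782 J/(g·°C)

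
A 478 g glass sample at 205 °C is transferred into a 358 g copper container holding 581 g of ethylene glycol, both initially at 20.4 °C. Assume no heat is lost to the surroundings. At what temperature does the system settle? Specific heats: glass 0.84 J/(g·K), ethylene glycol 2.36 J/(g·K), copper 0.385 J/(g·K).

T_f ≈ 59.2 °C

Conservation of energy gives ΣQ = 0:
478*0.84*(T − 205) + 581*2.36*(T − 20.4) + 358*0.385*(T − 20.4) = 0
401.52(T − 205) + 1371.2(T − 20.4) + 137.83(T − 20.4) = 0
1910.5 T = 113095
T = 113095 / 1910.5 = 59.2 °C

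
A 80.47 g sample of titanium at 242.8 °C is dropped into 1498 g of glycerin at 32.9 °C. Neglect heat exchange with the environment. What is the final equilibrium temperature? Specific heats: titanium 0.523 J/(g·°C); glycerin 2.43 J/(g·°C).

T_f ≈ 35.3 °C

Conservation of energy gives ΣQ = 0:
80.47*0.523*(T − 242.8) + 1498*2.43*(T − 32.9) = 0
42.09(T − 242.8) + 3640.1(T − 32.9) = 0
(42.09 + 3640.1) T = 42.09*242.8 + 3640.1*32.9
T ≈ 35.30 °C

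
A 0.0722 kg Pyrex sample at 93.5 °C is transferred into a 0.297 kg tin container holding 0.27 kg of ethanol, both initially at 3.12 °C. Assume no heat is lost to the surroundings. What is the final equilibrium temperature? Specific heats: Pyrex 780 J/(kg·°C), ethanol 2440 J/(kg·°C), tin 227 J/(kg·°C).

Heat gained plus heat lost sum to zero:
0.0722×780×(T − 93.5) + 0.27×2440×(T − 3.12) + 0.297×227×(T − 3.12) = 0
56.32(T − 93.5) + 658.8(T − 3.12) + 67.42(T − 3.12) = 0
782.54 T = 7531.3
T ≈ 9.62 °C

T_f ≈ 9.6 °C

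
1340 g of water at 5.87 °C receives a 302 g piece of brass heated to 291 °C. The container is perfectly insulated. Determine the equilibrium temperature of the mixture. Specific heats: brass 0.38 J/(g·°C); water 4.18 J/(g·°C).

T_f ≈ 11.6 °C

|Q_brass| = |Q_water|:
302*0.38*(291 − T) = 1340*4.18*(T − 5.87)
114.76(291 − T) = 5601.2(T − 5.87)
5716 T = 66274  ⇒  T ≈ 11.59 °C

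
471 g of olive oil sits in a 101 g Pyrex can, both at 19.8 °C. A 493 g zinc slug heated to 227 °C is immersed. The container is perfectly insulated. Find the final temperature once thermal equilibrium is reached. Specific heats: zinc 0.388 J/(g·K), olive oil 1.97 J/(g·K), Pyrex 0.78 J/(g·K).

T_f ≈ 52.9 °C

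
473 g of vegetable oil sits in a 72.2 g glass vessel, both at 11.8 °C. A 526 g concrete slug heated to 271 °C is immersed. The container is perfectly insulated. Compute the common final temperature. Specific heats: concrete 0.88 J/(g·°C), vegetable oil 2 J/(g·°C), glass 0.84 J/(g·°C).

T_f ≈ 93.4 °C

Net heat exchanged in the isolated system is zero:
526*0.88*(T − 271) + 473*2*(T − 11.8) + 72.2*0.84*(T − 11.8) = 0
462.88(T − 271) + 946(T − 11.8) + 60.65(T − 11.8) = 0
1469.5 T = 137319
T = 137319 / 1469.5 = 93.4 °C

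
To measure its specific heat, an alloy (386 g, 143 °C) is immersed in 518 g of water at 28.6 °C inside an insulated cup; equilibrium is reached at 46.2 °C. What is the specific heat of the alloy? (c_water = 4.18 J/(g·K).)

Setting the total heat transfer to zero:
386·c·(46.2 − 143) + 518·4.18·(46.2 − 28.6) = 0
-37365 c = -38108
c = -38108/-37365 ≈ 1.02 J/(g·K)

c ≈ 1.02 J/(g·K)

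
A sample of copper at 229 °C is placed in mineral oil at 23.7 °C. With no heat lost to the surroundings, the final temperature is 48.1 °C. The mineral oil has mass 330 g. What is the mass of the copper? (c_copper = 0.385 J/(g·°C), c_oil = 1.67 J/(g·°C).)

m ≈ 193 g

Net heat exchanged in the isolated system is zero:
m×0.385×(48.1 − 229) + 330×1.67×(48.1 − 23.7) = 0
-69.65 m = -13447
m = -13447/-69.65 ≈ 193.1 g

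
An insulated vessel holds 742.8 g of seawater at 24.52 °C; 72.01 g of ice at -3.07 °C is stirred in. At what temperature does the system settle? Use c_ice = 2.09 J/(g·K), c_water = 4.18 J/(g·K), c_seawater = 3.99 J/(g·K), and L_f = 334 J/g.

Net heat exchanged in the isolated system is zero:
ice -3.07→0 °C: 72.01·2.09·3.07 = 462.04
  melt ice: 72.01·334 = 24051
  meltwater 0→T: 72.01·4.18·T = 301 T
  seawater cools: 742.8·3.99·(T − 24.52) = 2963.8(T − 24.52)
3264.8 T = 72672 − 24513 = 48158
T ≈ 14.75 °C (positive, so assuming full melt was valid).

T_f ≈ 14.8 °C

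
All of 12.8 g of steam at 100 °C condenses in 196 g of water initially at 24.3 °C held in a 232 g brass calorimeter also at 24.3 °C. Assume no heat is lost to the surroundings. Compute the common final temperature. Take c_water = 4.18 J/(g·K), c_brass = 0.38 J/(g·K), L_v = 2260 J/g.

T_f ≈ 58.6 °C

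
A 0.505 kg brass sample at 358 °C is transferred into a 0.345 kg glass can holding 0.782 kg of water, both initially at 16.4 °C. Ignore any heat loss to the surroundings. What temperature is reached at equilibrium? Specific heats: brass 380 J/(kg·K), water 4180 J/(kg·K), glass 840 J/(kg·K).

Taking heat into each body as positive, Σ m c ΔT = 0:
0.505×380×(T − 358) + 0.782×4180×(T − 16.4) + 0.345×840×(T − 16.4) = 0
191.9(T − 358) + 3268.8(T − 16.4) + 289.8(T − 16.4) = 0
3750.5 T = 127061
T = 127061/3750.5 ≈ 33.88 °C

T_f ≈ 33.9 °C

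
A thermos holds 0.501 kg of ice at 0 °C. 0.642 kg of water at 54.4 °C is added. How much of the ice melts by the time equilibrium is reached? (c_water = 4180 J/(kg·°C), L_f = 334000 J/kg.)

m_melted ≈ 0.437 kg

Water can give up m c ΔT = 0.642×4180×54.4 = 145986 J before reaching 0 °C.
Fully melting the ice requires m_ice L_f = 0.501×334000 = 167334 J.
That's not enough to melt it all — equilibrium is at 0 °C with ice remaining.
m_melt = 145986 / L_f = 0.4371 kg.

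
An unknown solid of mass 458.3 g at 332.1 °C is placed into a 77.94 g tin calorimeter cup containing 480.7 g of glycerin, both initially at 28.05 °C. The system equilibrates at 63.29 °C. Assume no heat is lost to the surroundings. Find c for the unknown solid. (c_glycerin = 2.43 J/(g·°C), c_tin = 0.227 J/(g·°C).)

c ≈ 0.339 J/(g·°C)

Taking heat into each body as positive, Σ m c ΔT = 0:
458.3·c·(63.29 − 332.1) + 480.7·2.43·(63.29 − 28.05) + 77.94·0.227·(63.29 − 28.05) = 0
-123196 c = -41787
c = -41787/-123196 ≈ 0.3392 J/(g·°C)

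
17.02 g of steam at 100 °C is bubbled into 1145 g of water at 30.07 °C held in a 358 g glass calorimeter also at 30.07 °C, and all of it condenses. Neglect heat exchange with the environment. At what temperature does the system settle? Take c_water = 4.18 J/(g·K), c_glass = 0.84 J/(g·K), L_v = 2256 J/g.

Taking heat into each body as positive, Σ m c ΔT = 0:
latent heat released on condensation: 17.02·2256 = 38397; condensed water 100 °C→T: 71.14(T − 100); original water: 4786.1(T − 30.07); cup: 300.72(T − 30.07)
5158 T = 38397 + 7114.4 + 152961 = 198472
T ≈ 38.48 °C — below 100 °C, confirming all the steam condensed.

T_f ≈ 38.5 °C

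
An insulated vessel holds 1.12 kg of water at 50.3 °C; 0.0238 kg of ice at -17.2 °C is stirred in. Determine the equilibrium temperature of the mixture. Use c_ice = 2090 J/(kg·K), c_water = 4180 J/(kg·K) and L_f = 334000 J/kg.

T_f ≈ 47.4 °C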